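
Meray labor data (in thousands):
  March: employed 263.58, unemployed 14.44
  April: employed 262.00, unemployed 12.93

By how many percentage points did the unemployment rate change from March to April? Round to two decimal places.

The unemployment rate changed by −0.49 percentage points.

March: labor force = 263.58 + 14.44 = 278.02; u = 14.44/278.02 = 5.19%.
April: labor force = 262.00 + 12.93 = 274.93; u = 12.93/274.93 = 4.70%.
Change = 4.70% − 5.19% = −0.49 pp.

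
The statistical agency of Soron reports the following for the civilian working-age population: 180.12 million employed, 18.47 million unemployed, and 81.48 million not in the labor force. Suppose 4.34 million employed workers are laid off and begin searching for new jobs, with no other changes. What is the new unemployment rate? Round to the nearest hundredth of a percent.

New unemployment rate ≈ 11.49%.

Initially, labor force = 180.12 + 18.47 = 198.59 million, so u = 18.47/198.59 = 9.30%.
After the change, employed falls and unemployed rises by 4.34; labor force unchanged → E = 175.78, U = 22.81, labor force = 198.59 million.
New unemployment rate = 22.81 / 198.59 = 11.49%.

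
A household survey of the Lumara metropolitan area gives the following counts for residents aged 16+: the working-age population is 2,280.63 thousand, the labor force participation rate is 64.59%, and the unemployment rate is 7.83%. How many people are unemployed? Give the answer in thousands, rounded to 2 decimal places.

About 115.34 thousand are unemployed.

Labor force = 0.6459 × 2,280.63 = 1,473.06 thousand.
Unemployed = 0.0783 × 1,473.06 ≈ 115.34 thousand.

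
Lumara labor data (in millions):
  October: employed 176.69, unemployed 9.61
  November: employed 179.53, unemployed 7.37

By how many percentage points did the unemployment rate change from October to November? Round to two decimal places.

The unemployment rate changed by −1.22 percentage points.

October: labor force = 176.69 + 9.61 = 186.30; u = 9.61/186.30 = 5.16%.
November: labor force = 179.53 + 7.37 = 186.90; u = 7.37/186.90 = 3.94%.
Change = 3.94% − 5.16% = −1.22 pp.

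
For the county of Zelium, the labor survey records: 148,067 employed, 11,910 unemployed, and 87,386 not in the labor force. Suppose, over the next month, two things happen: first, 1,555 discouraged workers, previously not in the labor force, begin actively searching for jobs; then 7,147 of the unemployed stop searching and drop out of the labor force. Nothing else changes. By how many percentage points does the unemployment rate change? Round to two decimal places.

The unemployment rate changes by −3.35 percentage points.

Initially, labor force = 148,067 + 11,910 = 159,977, so u = 11,910/159,977 = 7.44%.
After the first change, unemployed and labor force both rise by 1,555 → E = 148,067, U = 13,465, labor force = 161,532.
After the second change, unemployed and labor force both fall by 7,147 → E = 148,067, U = 6,318, labor force = 154,385.
New unemployment rate = 6,318 / 154,385 = 4.09%.
Change = 4.09% − 7.44% = −3.35 percentage points.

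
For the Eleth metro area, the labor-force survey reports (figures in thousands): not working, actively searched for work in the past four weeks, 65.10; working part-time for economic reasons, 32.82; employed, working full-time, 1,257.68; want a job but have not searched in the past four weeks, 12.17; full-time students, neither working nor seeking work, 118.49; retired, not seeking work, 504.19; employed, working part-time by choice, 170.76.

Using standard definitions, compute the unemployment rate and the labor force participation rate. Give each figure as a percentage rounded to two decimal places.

Employed = 32.82 + 1,257.68 + 170.76 = 1,461.26 thousand (anyone who worked, including part-time for economic reasons, counts as employed).
Unemployed = 65.10 thousand.
Labor force = 1,461.26 + 65.10 = 1,526.36 thousand.
Not in labor force = 12.17 + 118.49 + 504.19 = 634.85 thousand (those not working and not actively searching are outside the labor force — including those who want a job but have given up searching).
Civilian working-age population = 1,526.36 + 634.85 = 2,161.21 thousand.
Unemployment rate = 65.10 / 1,526.36 = 4.27%.
Labor force participation rate = 1,526.36 / 2,161.21 = 70.63%.

Unemployment rate ≈ 4.27%; labor force participation rate ≈ 70.63%.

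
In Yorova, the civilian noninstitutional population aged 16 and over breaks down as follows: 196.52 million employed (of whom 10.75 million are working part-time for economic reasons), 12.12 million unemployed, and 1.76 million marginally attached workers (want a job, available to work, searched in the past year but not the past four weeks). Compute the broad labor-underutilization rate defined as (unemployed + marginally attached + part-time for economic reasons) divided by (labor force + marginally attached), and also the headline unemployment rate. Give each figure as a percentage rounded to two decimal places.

Labor force = 196.52 + 12.12 = 208.64 million.
Numerator = 12.12 + 1.76 + 10.75 = 24.63 million.
Denominator = 208.64 + 1.76 = 210.40 million.
Broad rate = 24.63 / 210.40 = 11.71%.
Headline unemployment rate = 12.12 / 208.64 = 5.81%.

Broad underutilization rate ≈ 11.71%; headline unemployment rate ≈ 5.81%.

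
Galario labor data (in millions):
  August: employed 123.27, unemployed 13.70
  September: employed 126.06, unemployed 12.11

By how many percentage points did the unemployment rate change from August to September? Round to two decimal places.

August: labor force = 123.27 + 13.70 = 136.97; u = 13.70/136.97 = 10.00%.
September: labor force = 126.06 + 12.11 = 138.17; u = 12.11/138.17 = 8.76%.
Change = 8.76% − 10.00% = −1.24 pp.

The unemployment rate changed by −1.24 percentage points.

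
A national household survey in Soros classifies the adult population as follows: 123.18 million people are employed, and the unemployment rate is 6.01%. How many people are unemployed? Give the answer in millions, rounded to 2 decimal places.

About 7.88 million are unemployed.

Let U be the number unemployed. The labor force is E + U, and U/(E+U) = 0.0601.
So U = 0.0601 × 123.18 / (1 − 0.0601) = 7.4031 / 0.9399 ≈ 7.88 million.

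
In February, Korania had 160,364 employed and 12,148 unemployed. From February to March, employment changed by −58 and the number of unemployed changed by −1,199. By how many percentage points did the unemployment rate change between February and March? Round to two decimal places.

February: labor force = 160,364 + 12,148 = 172,512; u = 12,148/172,512 = 7.04%.
March: labor force = 160,306 + 10,949 = 171,255; u = 10,949/171,255 = 6.39%.
Change = 6.39% − 7.04% = −0.65 pp.

The unemployment rate changed by −0.65 percentage points.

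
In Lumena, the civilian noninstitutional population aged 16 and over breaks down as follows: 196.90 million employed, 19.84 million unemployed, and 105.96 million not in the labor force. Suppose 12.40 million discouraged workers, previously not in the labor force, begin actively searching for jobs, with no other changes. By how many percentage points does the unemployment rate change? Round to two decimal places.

The unemployment rate changes by +4.92 percentage points.

Initially, labor force = 196.90 + 19.84 = 216.74 million, so u = 19.84/216.74 = 9.15%.
After the change, unemployed and labor force both rise by 12.40 → E = 196.90, U = 32.24, labor force = 229.14 million.
New unemployment rate = 32.24 / 229.14 = 14.07%.
Change = 14.07% − 9.15% = +4.92 percentage points.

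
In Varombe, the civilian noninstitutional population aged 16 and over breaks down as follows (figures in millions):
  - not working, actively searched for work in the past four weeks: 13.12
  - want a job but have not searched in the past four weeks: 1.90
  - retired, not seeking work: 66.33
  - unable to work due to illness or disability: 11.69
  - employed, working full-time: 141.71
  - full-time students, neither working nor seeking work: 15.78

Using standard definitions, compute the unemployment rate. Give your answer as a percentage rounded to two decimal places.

Unemployment rate ≈ 8.47%.

Employed = 141.71 million.
Unemployed = 13.12 million.
Labor force = 141.71 + 13.12 = 154.83 million.
Unemployment rate = 13.12 / 154.83 = 8.47%.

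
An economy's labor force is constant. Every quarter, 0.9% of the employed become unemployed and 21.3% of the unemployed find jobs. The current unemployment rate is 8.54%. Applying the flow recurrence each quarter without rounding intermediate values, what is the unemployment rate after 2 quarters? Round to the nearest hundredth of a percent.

With a fixed labor force, u_{t+1} = u_t + s·(1−u_t) − f·u_t = u_t·(1−s−f) + s.
Here 1−s−f = 0.778 and s = 0.009.
u_1 = 0.085400 × 0.778 + 0.009 = 0.075441.
u_2 = 0.075441 × 0.778 + 0.009 = 0.067693.

Unemployment rate after two quarters ≈ 6.77%.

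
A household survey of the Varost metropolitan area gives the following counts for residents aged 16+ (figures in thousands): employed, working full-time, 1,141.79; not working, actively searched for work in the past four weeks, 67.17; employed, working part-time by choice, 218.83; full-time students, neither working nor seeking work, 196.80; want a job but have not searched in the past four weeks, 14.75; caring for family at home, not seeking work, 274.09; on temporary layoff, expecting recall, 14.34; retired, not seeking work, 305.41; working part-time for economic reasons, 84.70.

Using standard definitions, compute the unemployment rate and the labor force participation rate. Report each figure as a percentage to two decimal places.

Unemployment rate ≈ 5.34%; labor force participation rate ≈ 65.87%.

Employed = 1,141.79 + 218.83 + 84.70 = 1,445.32 thousand (anyone who worked, including part-time for economic reasons, counts as employed).
Unemployed = 67.17 + 14.34 = 81.51 thousand (jobless and actively searching, or on temporary layoff).
Labor force = 1,445.32 + 81.51 = 1,526.83 thousand.
Not in labor force = 196.80 + 14.75 + 274.09 + 305.41 = 791.05 thousand (those not working and not actively searching are outside the labor force — including those who want a job but have given up searching).
Civilian working-age population = 1,526.83 + 791.05 = 2,317.88 thousand.
Unemployment rate = 81.51 / 1,526.83 = 5.34%.
Labor force participation rate = 1,526.83 / 2,317.88 = 65.87%.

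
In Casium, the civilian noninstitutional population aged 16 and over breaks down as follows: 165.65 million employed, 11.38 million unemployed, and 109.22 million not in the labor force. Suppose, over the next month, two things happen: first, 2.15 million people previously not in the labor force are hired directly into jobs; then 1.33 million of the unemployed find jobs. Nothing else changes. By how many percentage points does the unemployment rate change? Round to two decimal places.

The unemployment rate changes by −0.82 percentage points.

Initially, labor force = 165.65 + 11.38 = 177.03 million, so u = 11.38/177.03 = 6.43%.
After the first change, employed and labor force both rise by 2.15; unemployed unchanged → E = 167.80, U = 11.38, labor force = 179.18 million.
After the second change, unemployed falls and employed rises by 1.33; labor force unchanged → E = 169.13, U = 10.05, labor force = 179.18 million.
New unemployment rate = 10.05 / 179.18 = 5.61%.
Change = 5.61% − 6.43% = −0.82 percentage points.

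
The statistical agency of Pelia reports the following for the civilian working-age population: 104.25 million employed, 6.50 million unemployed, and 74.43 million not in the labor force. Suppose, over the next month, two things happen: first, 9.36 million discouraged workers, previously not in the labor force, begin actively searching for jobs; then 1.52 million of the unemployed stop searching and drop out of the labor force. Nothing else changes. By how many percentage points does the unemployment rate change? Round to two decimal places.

Initially, labor force = 104.25 + 6.50 = 110.75 million, so u = 6.50/110.75 = 5.87%.
After the first change, unemployed and labor force both rise by 9.36 → E = 104.25, U = 15.86, labor force = 120.11 million.
After the second change, unemployed and labor force both fall by 1.52 → E = 104.25, U = 14.34, labor force = 118.59 million.
New unemployment rate = 14.34 / 118.59 = 12.09%.
Change = 12.09% − 5.87% = +6.22 percentage points.

The unemployment rate changes by +6.22 percentage points.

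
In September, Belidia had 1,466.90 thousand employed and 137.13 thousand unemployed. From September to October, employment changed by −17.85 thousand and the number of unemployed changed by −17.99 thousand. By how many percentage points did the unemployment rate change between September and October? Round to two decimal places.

The unemployment rate changed by −0.95 percentage points.

September: labor force = 1,466.90 + 137.13 = 1,604.03; u = 137.13/1,604.03 = 8.55%.
October: labor force = 1,449.05 + 119.14 = 1,568.19; u = 119.14/1,568.19 = 7.60%.
Change = 7.60% − 8.55% = −0.95 pp.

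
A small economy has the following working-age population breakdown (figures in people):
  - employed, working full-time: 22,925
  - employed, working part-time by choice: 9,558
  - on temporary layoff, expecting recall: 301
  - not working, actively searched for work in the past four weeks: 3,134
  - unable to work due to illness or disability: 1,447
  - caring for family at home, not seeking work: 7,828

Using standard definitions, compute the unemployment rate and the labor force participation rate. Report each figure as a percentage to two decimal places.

Unemployment rate ≈ 9.56%; labor force participation rate ≈ 79.48%.

Employed = 22,925 + 9,558 = 32,483.
Unemployed = 301 + 3,134 = 3,435 (jobless and actively searching, or on temporary layoff).
Labor force = 32,483 + 3,435 = 35,918.
Not in labor force = 1,447 + 7,828 = 9,275 (those not working and not actively searching are outside the labor force).
Civilian working-age population = 35,918 + 9,275 = 45,193.
Unemployment rate = 3,435 / 35,918 = 9.56%.
Labor force participation rate = 35,918 / 45,193 = 79.48%.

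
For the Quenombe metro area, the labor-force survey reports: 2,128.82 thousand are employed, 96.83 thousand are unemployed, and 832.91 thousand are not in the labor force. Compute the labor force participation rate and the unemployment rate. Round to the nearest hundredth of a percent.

Labor force participation rate ≈ 72.77%; unemployment rate ≈ 4.35%.

Labor force = employed + unemployed = 2,128.82 + 96.83 = 2,225.65 thousand.
Working-age population = 2,225.65 + 832.91 = 3,058.56 thousand.
Unemployment rate = 96.83 / 2,225.65 = 4.35%.
Labor force participation rate = 2,225.65 / 3,058.56 = 72.77%.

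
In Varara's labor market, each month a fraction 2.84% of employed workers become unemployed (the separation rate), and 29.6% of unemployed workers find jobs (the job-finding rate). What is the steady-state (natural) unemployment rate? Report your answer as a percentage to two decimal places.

At steady state the flows balance: s·E = f·U, so U/(E+U) = s/(s+f).
u* = 2.84 / (2.84 + 29.6) = 2.84 / 32.44 = 8.75%.

Steady-state unemployment rate ≈ 8.75%.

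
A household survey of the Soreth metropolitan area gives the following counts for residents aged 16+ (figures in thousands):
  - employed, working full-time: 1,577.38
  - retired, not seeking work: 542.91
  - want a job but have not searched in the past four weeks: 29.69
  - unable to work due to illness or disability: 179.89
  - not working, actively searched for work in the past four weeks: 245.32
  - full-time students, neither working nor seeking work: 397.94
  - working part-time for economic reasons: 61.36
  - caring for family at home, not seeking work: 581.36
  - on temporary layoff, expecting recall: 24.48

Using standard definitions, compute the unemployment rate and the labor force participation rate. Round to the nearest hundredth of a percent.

Unemployment rate ≈ 14.14%; labor force participation rate ≈ 52.43%.

Employed = 1,577.38 + 61.36 = 1,638.74 thousand (anyone who worked, including part-time for economic reasons, counts as employed).
Unemployed = 245.32 + 24.48 = 269.80 thousand (jobless and actively searching, or on temporary layoff).
Labor force = 1,638.74 + 269.80 = 1,908.54 thousand.
Not in labor force = 542.91 + 29.69 + 179.89 + 397.94 + 581.36 = 1,731.79 thousand (those not working and not actively searching are outside the labor force — including those who want a job but have given up searching).
Civilian working-age population = 1,908.54 + 1,731.79 = 3,640.33 thousand.
Unemployment rate = 269.80 / 1,908.54 = 14.14%.
Labor force participation rate = 1,908.54 / 3,640.33 = 52.43%.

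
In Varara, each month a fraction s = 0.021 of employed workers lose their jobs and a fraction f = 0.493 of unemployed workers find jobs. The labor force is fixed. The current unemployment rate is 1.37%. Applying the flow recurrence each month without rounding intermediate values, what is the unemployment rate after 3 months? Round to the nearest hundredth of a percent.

Unemployment rate after three months ≈ 3.77%.

With a fixed labor force, u_{t+1} = u_t + s·(1−u_t) − f·u_t = u_t·(1−s−f) + s.
Here 1−s−f = 0.486 and s = 0.021.
u_1 = 0.013700 × 0.486 + 0.021 = 0.027658.
u_2 = 0.027658 × 0.486 + 0.021 = 0.034442.
u_3 = 0.034442 × 0.486 + 0.021 = 0.037739.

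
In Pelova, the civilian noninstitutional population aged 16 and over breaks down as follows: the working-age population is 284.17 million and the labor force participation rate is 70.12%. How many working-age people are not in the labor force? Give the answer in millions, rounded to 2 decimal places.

About 84.91 million are not in the labor force.

Share not in the labor force = 1 − 0.7012 = 0.2988.
Not in labor force = 0.2988 × 284.17 ≈ 84.91 million.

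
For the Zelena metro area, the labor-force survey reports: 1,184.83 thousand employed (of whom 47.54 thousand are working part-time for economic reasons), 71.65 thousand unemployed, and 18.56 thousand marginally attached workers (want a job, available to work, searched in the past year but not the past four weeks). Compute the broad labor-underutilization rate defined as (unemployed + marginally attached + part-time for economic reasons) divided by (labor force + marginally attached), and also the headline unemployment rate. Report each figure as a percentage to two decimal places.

Broad underutilization rate ≈ 10.80%; headline unemployment rate ≈ 5.70%.

Labor force = 1,184.83 + 71.65 = 1,256.48 thousand.
Numerator = 71.65 + 18.56 + 47.54 = 137.75 thousand.
Denominator = 1,256.48 + 18.56 = 1,275.04 thousand.
Broad rate = 137.75 / 1,275.04 = 10.80%.
Headline unemployment rate = 71.65 / 1,256.48 = 5.70%.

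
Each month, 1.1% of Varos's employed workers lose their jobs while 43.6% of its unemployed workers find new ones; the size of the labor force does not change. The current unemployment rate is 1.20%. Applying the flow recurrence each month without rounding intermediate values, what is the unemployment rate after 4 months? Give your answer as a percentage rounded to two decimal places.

Unemployment rate after four months ≈ 2.34%.

With a fixed labor force, u_{t+1} = u_t + s·(1−u_t) − f·u_t = u_t·(1−s−f) + s.
Here 1−s−f = 0.553 and s = 0.011.
u_1 = 0.012000 × 0.553 + 0.011 = 0.017636.
u_2 = 0.017636 × 0.553 + 0.011 = 0.020753.
u_3 = 0.020753 × 0.553 + 0.011 = 0.022476.
u_4 = 0.022476 × 0.553 + 0.011 = 0.023429.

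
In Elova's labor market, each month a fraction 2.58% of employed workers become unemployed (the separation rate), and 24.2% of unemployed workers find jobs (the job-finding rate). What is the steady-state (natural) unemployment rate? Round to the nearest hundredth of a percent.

At steady state the flows balance: s·E = f·U, so U/(E+U) = s/(s+f).
u* = 2.58 / (2.58 + 24.2) = 2.58 / 26.78 = 9.63%.

Steady-state unemployment rate ≈ 9.63%.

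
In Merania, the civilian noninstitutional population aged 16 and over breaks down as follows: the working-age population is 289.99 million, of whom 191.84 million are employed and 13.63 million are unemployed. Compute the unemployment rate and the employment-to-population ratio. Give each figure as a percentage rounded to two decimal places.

Labor force = employed + unemployed = 191.84 + 13.63 = 205.47 million.
Unemployment rate = 13.63 / 205.47 = 6.63%.
Employment-population ratio = 191.84 / 289.99 = 66.15%.

Unemployment rate ≈ 6.63%; employment-population ratio ≈ 66.15%.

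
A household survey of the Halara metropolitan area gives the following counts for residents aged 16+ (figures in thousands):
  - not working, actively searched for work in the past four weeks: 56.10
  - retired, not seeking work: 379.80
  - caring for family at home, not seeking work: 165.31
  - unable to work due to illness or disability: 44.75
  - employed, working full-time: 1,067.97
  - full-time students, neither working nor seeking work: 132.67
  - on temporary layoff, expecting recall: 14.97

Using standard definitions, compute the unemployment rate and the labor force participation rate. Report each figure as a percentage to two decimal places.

Unemployment rate ≈ 6.24%; labor force participation rate ≈ 61.19%.

Employed = 1,067.97 thousand.
Unemployed = 56.10 + 14.97 = 71.07 thousand (jobless and actively searching, or on temporary layoff).
Labor force = 1,067.97 + 71.07 = 1,139.04 thousand.
Not in labor force = 379.80 + 165.31 + 44.75 + 132.67 = 722.53 thousand (those not working and not actively searching are outside the labor force).
Civilian working-age population = 1,139.04 + 722.53 = 1,861.57 thousand.
Unemployment rate = 71.07 / 1,139.04 = 6.24%.
Labor force participation rate = 1,139.04 / 1,861.57 = 61.19%.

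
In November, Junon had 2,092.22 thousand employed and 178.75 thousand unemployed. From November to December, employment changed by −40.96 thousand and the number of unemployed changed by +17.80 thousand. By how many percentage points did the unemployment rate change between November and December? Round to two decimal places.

November: labor force = 2,092.22 + 178.75 = 2,270.97; u = 178.75/2,270.97 = 7.87%.
December: labor force = 2,051.26 + 196.55 = 2,247.81; u = 196.55/2,247.81 = 8.74%.
Change = 8.74% − 7.87% = +0.87 pp.

The unemployment rate changed by +0.87 percentage points.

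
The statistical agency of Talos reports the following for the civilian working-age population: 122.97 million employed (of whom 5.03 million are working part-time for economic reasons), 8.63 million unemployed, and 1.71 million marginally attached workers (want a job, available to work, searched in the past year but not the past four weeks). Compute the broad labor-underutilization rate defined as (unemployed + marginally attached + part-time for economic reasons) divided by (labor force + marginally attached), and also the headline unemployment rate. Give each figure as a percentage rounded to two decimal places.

Labor force = 122.97 + 8.63 = 131.60 million.
Numerator = 8.63 + 1.71 + 5.03 = 15.37 million.
Denominator = 131.60 + 1.71 = 133.31 million.
Broad rate = 15.37 / 133.31 = 11.53%.
Headline unemployment rate = 8.63 / 131.60 = 6.56%.

Broad underutilization rate ≈ 11.53%; headline unemployment rate ≈ 6.56%.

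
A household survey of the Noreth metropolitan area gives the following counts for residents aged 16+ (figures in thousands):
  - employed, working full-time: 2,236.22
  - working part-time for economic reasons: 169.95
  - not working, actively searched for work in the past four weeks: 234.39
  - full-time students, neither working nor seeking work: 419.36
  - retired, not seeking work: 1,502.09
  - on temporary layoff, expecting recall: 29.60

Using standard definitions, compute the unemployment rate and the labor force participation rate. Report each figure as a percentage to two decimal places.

Unemployment rate ≈ 9.89%; labor force participation rate ≈ 58.15%.

Employed = 2,236.22 + 169.95 = 2,406.17 thousand (anyone who worked, including part-time for economic reasons, counts as employed).
Unemployed = 234.39 + 29.60 = 263.99 thousand (jobless and actively searching, or on temporary layoff).
Labor force = 2,406.17 + 263.99 = 2,670.16 thousand.
Not in labor force = 419.36 + 1,502.09 = 1,921.45 thousand (those not working and not actively searching are outside the labor force).
Civilian working-age population = 2,670.16 + 1,921.45 = 4,591.61 thousand.
Unemployment rate = 263.99 / 2,670.16 = 9.89%.
Labor force participation rate = 2,670.16 / 4,591.61 = 58.15%.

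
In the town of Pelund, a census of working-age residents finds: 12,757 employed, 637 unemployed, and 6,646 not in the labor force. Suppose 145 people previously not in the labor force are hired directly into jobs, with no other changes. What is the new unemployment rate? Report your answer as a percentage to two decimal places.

New unemployment rate ≈ 4.70%.

Initially, labor force = 12,757 + 637 = 13,394, so u = 637/13,394 = 4.76%.
After the change, employed and labor force both rise by 145; unemployed unchanged → E = 12,902, U = 637, labor force = 13,539.
New unemployment rate = 637 / 13,539 = 4.70%.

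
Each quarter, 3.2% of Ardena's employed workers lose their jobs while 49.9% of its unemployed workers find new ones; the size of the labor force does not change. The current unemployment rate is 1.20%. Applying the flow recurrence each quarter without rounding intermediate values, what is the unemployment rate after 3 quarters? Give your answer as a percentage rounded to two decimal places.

Unemployment rate after three quarters ≈ 5.53%.

With a fixed labor force, u_{t+1} = u_t + s·(1−u_t) − f·u_t = u_t·(1−s−f) + s.
Here 1−s−f = 0.469 and s = 0.032.
u_1 = 0.012000 × 0.469 + 0.032 = 0.037628.
u_2 = 0.037628 × 0.469 + 0.032 = 0.049648.
u_3 = 0.049648 × 0.469 + 0.032 = 0.055285.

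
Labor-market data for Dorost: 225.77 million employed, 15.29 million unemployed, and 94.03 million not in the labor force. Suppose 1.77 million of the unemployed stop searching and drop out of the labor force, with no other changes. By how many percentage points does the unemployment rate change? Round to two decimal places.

The unemployment rate changes by −0.69 percentage points.

Initially, labor force = 225.77 + 15.29 = 241.06 million, so u = 15.29/241.06 = 6.34%.
After the change, unemployed and labor force both fall by 1.77 → E = 225.77, U = 13.52, labor force = 239.29 million.
New unemployment rate = 13.52 / 239.29 = 5.65%.
Change = 5.65% − 6.34% = −0.69 percentage points.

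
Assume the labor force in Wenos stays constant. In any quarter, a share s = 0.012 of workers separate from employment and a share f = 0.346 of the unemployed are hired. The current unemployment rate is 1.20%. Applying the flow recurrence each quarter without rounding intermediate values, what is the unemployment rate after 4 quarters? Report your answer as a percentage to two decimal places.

Unemployment rate after four quarters ≈ 2.99%.

With a fixed labor force, u_{t+1} = u_t + s·(1−u_t) − f·u_t = u_t·(1−s−f) + s.
Here 1−s−f = 0.642 and s = 0.012.
u_1 = 0.012000 × 0.642 + 0.012 = 0.019704.
u_2 = 0.019704 × 0.642 + 0.012 = 0.024650.
u_3 = 0.024650 × 0.642 + 0.012 = 0.027825.
u_4 = 0.027825 × 0.642 + 0.012 = 0.029864.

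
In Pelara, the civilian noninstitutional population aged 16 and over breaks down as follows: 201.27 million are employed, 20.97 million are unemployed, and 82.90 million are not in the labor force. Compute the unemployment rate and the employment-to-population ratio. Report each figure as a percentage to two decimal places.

Labor force = employed + unemployed = 201.27 + 20.97 = 222.24 million.
Working-age population = 222.24 + 82.90 = 305.14 million.
Unemployment rate = 20.97 / 222.24 = 9.44%.
Employment-population ratio = 201.27 / 305.14 = 65.96%.

Unemployment rate ≈ 9.44%; employment-population ratio ≈ 65.96%.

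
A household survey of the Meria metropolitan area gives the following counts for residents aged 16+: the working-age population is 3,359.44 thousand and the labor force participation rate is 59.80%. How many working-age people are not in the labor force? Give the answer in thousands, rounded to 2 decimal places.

About 1,350.49 thousand are not in the labor force.

Share not in the labor force = 1 − 0.5980 = 0.4020.
Not in labor force = 0.4020 × 3,359.44 ≈ 1,350.49 thousand.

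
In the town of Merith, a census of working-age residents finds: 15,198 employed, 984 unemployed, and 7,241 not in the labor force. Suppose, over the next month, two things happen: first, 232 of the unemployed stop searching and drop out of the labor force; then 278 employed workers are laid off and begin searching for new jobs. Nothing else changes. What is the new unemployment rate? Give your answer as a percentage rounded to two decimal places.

Initially, labor force = 15,198 + 984 = 16,182, so u = 984/16,182 = 6.08%.
After the first change, unemployed and labor force both fall by 232 → E = 15,198, U = 752, labor force = 15,950.
After the second change, employed falls and unemployed rises by 278; labor force unchanged → E = 14,920, U = 1,030, labor force = 15,950.
New unemployment rate = 1,030 / 15,950 = 6.46%.

New unemployment rate ≈ 6.46%.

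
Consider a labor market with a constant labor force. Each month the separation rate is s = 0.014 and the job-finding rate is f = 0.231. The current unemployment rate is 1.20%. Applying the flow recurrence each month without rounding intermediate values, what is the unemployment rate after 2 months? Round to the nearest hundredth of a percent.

Unemployment rate after two months ≈ 3.14%.

With a fixed labor force, u_{t+1} = u_t + s·(1−u_t) − f·u_t = u_t·(1−s−f) + s.
Here 1−s−f = 0.755 and s = 0.014.
u_1 = 0.012000 × 0.755 + 0.014 = 0.023060.
u_2 = 0.023060 × 0.755 + 0.014 = 0.031410.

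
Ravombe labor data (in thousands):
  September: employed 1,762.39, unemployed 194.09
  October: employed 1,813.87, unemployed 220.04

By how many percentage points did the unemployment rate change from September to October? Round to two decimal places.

The unemployment rate changed by +0.90 percentage points.

September: labor force = 1,762.39 + 194.09 = 1,956.48; u = 194.09/1,956.48 = 9.92%.
October: labor force = 1,813.87 + 220.04 = 2,033.91; u = 220.04/2,033.91 = 10.82%.
Change = 10.82% − 9.92% = +0.90 pp.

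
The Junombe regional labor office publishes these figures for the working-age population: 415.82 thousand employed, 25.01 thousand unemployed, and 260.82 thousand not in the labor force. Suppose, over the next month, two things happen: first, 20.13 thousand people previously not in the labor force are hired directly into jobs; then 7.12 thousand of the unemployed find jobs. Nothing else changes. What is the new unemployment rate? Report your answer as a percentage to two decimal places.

New unemployment rate ≈ 3.88%.

Initially, labor force = 415.82 + 25.01 = 440.83 thousand, so u = 25.01/440.83 = 5.67%.
After the first change, employed and labor force both rise by 20.13; unemployed unchanged → E = 435.95, U = 25.01, labor force = 460.96 thousand.
After the second change, unemployed falls and employed rises by 7.12; labor force unchanged → E = 443.07, U = 17.89, labor force = 460.96 thousand.
New unemployment rate = 17.89 / 460.96 = 3.88%.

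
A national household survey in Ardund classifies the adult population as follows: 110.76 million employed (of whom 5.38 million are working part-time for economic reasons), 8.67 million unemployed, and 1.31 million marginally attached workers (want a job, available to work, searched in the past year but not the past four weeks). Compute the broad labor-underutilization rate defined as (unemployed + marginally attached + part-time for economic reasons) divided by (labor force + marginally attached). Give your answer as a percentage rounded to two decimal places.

Broad underutilization rate ≈ 12.72%.

Labor force = 110.76 + 8.67 = 119.43 million.
Numerator = 8.67 + 1.31 + 5.38 = 15.36 million.
Denominator = 119.43 + 1.31 = 120.74 million.
Broad rate = 15.36 / 120.74 = 12.72%.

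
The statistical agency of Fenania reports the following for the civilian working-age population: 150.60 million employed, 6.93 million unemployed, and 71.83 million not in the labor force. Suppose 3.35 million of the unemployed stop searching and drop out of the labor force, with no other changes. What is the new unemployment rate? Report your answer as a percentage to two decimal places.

New unemployment rate ≈ 2.32%.

Initially, labor force = 150.60 + 6.93 = 157.53 million, so u = 6.93/157.53 = 4.40%.
After the change, unemployed and labor force both fall by 3.35 → E = 150.60, U = 3.58, labor force = 154.18 million.
New unemployment rate = 3.58 / 154.18 = 2.32%.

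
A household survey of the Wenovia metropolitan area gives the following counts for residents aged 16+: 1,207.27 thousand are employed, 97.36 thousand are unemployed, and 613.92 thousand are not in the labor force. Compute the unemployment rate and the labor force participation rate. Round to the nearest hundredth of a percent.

Labor force = employed + unemployed = 1,207.27 + 97.36 = 1,304.63 thousand.
Working-age population = 1,304.63 + 613.92 = 1,918.55 thousand.
Unemployment rate = 97.36 / 1,304.63 = 7.46%.
Labor force participation rate = 1,304.63 / 1,918.55 = 68.00%.

Unemployment rate ≈ 7.46%; labor force participation rate ≈ 68.00%.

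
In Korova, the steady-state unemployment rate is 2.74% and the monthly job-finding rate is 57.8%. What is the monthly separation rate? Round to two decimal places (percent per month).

Separation rate ≈ 1.63% per month.

From u* = s/(s+f): s = u·f/(1−u).
s = 0.0274 × 57.8 / (1 − 0.0274) = 1.5837 / 0.9726 ≈ 1.63% per month.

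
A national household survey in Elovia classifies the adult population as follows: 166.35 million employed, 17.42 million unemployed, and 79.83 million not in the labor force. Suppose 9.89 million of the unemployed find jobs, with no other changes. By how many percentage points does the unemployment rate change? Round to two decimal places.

The unemployment rate changes by −5.38 percentage points.

Initially, labor force = 166.35 + 17.42 = 183.77 million, so u = 17.42/183.77 = 9.48%.
After the change, unemployed falls and employed rises by 9.89; labor force unchanged → E = 176.24, U = 7.53, labor force = 183.77 million.
New unemployment rate = 7.53 / 183.77 = 4.10%.
Change = 4.10% − 9.48% = −5.38 percentage points.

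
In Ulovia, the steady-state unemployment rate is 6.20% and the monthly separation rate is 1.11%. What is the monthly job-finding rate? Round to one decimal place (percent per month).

Job-finding rate ≈ 16.8% per month.

From u* = s/(s+f): f = s·(1−u)/u.
f = 1.11 × (1 − 0.0620) / 0.0620 = 1.0412 / 0.0620 ≈ 16.8% per month.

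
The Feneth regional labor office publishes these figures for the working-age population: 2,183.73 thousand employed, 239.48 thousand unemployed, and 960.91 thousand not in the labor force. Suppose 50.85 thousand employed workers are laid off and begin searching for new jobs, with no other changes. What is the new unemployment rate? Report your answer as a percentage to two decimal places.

Initially, labor force = 2,183.73 + 239.48 = 2,423.21 thousand, so u = 239.48/2,423.21 = 9.88%.
After the change, employed falls and unemployed rises by 50.85; labor force unchanged → E = 2,132.88, U = 290.33, labor force = 2,423.21 thousand.
New unemployment rate = 290.33 / 2,423.21 = 11.98%.

New unemployment rate ≈ 11.98%.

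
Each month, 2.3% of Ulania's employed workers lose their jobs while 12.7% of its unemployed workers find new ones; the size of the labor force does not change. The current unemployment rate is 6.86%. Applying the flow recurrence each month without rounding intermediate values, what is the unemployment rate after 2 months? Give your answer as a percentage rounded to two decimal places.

With a fixed labor force, u_{t+1} = u_t + s·(1−u_t) − f·u_t = u_t·(1−s−f) + s.
Here 1−s−f = 0.850 and s = 0.023.
u_1 = 0.068600 × 0.850 + 0.023 = 0.081310.
u_2 = 0.081310 × 0.850 + 0.023 = 0.092113.

Unemployment rate after two months ≈ 9.21%.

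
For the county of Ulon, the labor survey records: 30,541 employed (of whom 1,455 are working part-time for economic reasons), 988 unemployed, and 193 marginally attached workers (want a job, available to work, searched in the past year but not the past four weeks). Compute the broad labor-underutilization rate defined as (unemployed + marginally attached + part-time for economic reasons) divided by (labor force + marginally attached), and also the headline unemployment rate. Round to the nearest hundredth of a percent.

Labor force = 30,541 + 988 = 31,529.
Numerator = 988 + 193 + 1,455 = 2,636.
Denominator = 31,529 + 193 = 31,722.
Broad rate = 2,636 / 31,722 = 8.31%.
Headline unemployment rate = 988 / 31,529 = 3.13%.

Broad underutilization rate ≈ 8.31%; headline unemployment rate ≈ 3.13%.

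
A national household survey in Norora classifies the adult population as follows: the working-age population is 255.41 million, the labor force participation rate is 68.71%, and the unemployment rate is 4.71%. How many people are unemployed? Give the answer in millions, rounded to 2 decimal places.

Labor force = 0.6871 × 255.41 = 175.49 million.
Unemployed = 0.0471 × 175.49 ≈ 8.27 million.

About 8.27 million are unemployed.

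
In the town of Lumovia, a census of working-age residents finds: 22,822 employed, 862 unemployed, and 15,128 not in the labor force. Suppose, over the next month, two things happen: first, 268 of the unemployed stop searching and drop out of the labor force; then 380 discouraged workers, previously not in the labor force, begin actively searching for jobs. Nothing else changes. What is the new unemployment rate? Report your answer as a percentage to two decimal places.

New unemployment rate ≈ 4.09%.

Initially, labor force = 22,822 + 862 = 23,684, so u = 862/23,684 = 3.64%.
After the first change, unemployed and labor force both fall by 268 → E = 22,822, U = 594, labor force = 23,416.
After the second change, unemployed and labor force both rise by 380 → E = 22,822, U = 974, labor force = 23,796.
New unemployment rate = 974 / 23,796 = 4.09%.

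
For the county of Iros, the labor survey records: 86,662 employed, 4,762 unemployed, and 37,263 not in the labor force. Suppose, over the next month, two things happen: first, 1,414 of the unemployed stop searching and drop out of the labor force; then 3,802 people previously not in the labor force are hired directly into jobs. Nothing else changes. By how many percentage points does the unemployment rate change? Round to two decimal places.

The unemployment rate changes by −1.64 percentage points.

Initially, labor force = 86,662 + 4,762 = 91,424, so u = 4,762/91,424 = 5.21%.
After the first change, unemployed and labor force both fall by 1,414 → E = 86,662, U = 3,348, labor force = 90,010.
After the second change, employed and labor force both rise by 3,802; unemployed unchanged → E = 90,464, U = 3,348, labor force = 93,812.
New unemployment rate = 3,348 / 93,812 = 3.57%.
Change = 3.57% − 5.21% = −1.64 percentage points.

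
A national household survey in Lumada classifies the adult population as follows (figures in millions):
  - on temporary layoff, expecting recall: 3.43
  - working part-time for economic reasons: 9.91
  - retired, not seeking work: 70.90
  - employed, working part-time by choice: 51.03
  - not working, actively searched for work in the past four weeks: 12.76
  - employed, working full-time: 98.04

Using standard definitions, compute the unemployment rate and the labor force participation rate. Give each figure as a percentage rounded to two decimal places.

Unemployment rate ≈ 9.24%; labor force participation rate ≈ 71.19%.

Employed = 9.91 + 51.03 + 98.04 = 158.98 million (anyone who worked, including part-time for economic reasons, counts as employed).
Unemployed = 3.43 + 12.76 = 16.19 million (jobless and actively searching, or on temporary layoff).
Labor force = 158.98 + 16.19 = 175.17 million.
Not in labor force = 70.90 million (those not working and not actively searching are outside the labor force).
Civilian working-age population = 175.17 + 70.90 = 246.07 million.
Unemployment rate = 16.19 / 175.17 = 9.24%.
Labor force participation rate = 175.17 / 246.07 = 71.19%.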